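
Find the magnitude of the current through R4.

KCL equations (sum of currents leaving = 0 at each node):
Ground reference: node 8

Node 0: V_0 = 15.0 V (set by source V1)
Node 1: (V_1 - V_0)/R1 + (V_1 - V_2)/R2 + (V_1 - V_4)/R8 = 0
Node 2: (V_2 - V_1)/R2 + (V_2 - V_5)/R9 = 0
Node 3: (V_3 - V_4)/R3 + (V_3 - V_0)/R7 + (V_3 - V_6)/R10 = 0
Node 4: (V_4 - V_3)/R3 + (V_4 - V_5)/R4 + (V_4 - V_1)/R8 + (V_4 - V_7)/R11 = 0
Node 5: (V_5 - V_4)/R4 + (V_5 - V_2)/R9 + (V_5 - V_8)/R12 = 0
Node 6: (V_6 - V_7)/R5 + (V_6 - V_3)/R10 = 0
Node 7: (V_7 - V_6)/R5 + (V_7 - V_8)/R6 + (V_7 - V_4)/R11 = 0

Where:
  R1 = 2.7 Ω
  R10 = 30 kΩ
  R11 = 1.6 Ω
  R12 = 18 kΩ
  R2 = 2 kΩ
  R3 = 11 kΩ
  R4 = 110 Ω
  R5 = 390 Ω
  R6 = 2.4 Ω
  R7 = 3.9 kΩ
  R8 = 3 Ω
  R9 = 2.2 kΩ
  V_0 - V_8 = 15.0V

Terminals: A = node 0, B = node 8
Nodal analysis, taking node 8 as the 0 V reference.
Source V1 fixes V_0 = 15 V.
KCL at each unknown node (sum of currents leaving = 0; resistances in Ω):
  Node 1: (V_1 - 15)/2.7 + (V_1 - V_2)/2000 + (V_1 - V_4)/3 = 0
  Node 2: (V_2 - V_1)/2000 + (V_2 - V_5)/2200 = 0
  Node 3: (V_3 - V_4)/11000 + (V_3 - 15)/3900 + (V_3 - V_6)/30000 = 0
  Node 4: (V_4 - V_3)/11000 + (V_4 - V_5)/110 + (V_4 - V_1)/3 + (V_4 - V_7)/1.6 = 0
  Node 5: (V_5 - V_4)/110 + (V_5 - V_2)/2200 + (V_5 - 0)/18000 = 0
  Node 6: (V_6 - V_7)/390 + (V_6 - V_3)/30000 = 0
  Node 7: (V_7 - V_6)/390 + (V_7 - 0)/2.4 + (V_7 - V_4)/1.6 = 0
Collecting terms (coefficients in siemens):
  0.7042·V_1 - 0.0005·V_2 - 0.3333·V_4 = 5.556
  0.0009545·V_2 - 0.0005·V_1 - 0.0004545·V_5 = 0
  0.0003807·V_3 - 0.00009091·V_4 - 0.00003333·V_6 = 0.003846
  0.9675·V_4 - 0.3333·V_1 - 0.00009091·V_3 - 0.009091·V_5 - 0.625·V_7 = 0
  0.009601·V_5 - 0.0004545·V_2 - 0.009091·V_4 = 0
  0.002597·V_6 - 0.00003333·V_3 - 0.002564·V_7 = 0
  1.044·V_7 - 0.625·V_4 - 0.002564·V_6 = 0
Solving these 7 simultaneous equations (Gaussian elimination) gives:
  V_1 = 10.82 V, V_2 = 8.655 V, V_3 = 11.92 V, V_4 = 6.188 V
  V_5 = 6.269 V, V_6 = 3.818 V, V_7 = 3.713 V
I_R4 = (V_4 - V_5)/R4 = (6.188 - 6.269)/110 = -0.0007364 A
|I_R4| = 0.0007364 A

Final answer: |I_R4| = 0.0007364 A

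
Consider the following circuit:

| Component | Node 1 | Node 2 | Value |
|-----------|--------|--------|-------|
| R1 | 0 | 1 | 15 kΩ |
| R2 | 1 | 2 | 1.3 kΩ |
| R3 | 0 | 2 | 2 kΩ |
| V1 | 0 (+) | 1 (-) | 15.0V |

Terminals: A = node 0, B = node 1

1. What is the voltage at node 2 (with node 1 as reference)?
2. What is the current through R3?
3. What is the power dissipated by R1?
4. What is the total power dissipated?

Nodal analysis, taking node 1 as the 0 V reference.
Source V1 fixes V_0 = 15 V.
KCL at each unknown node (sum of currents leaving = 0; resistances in Ω):
  Node 2: (V_2 - 0)/1300 + (V_2 - 15)/2000 = 0
Collecting terms: 0.001269 × V_2 = 0.0075  =>  V_2 = 5.909 V
Part 1:
  Read off the nodal solution: V_2 = 5.909 V
Part 2:
  I_R3 = (V_0 - V_2)/R3 = (15 - 5.909)/2000 = 0.004545 A
  Magnitude: I_R3 = 0.004545 A
Part 3:
  I_R1 = (V_0 - V_1)/R1 = (15 - 0)/15000 = 0.001 A
  P_R1 = I_R1² × R1 = (0.001)² × 15000 = 0.015 W
Part 4:
  Power in each resistor, P = (ΔV)²/R:
    P_R1 = (15 - 0)²/15000 = 0.015 W
    P_R2 = (0 - 5.909)²/1300 = 0.02686 W
    P_R3 = (15 - 5.909)²/2000 = 0.04132 W
  P_total = P_R1 + P_R2 + P_R3 = 0.08318 W

Final answers:
1. V_2 = 5.909 V
2. I_R3 = 0.004545 A
3. P_R1 = 0.015 W
4. P_total = 0.08318 W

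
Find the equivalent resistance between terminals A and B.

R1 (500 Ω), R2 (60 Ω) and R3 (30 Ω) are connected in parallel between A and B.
Reduce the network between node 0 (A) and node 1 (B) by series/parallel combination:
  Rp1 = R1 ‖ R2 ‖ R3 (parallel, all between nodes 0 and 1) = 1/(1/500 + 1/60 + 1/30) = 19.23 Ω
R_eq = 19.23 Ω

Final answer: 19.23 Ω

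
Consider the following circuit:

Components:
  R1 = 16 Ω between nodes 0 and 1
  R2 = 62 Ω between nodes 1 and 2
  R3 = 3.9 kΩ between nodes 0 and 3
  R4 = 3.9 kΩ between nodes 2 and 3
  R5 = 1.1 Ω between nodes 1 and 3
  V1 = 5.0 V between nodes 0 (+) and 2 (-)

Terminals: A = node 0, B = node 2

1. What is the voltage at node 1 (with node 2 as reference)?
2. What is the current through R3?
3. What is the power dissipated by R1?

Nodal analysis, taking node 2 as the 0 V reference.
Source V1 fixes V_0 = 5 V.
KCL at each unknown node (sum of currents leaving = 0; resistances in Ω):
  Node 1: (V_1 - 5)/16 + (V_1 - 0)/62 + (V_1 - V_3)/1.1 = 0
  Node 3: (V_3 - 5)/3900 + (V_3 - 0)/3900 + (V_3 - V_1)/1.1 = 0
Collecting terms (coefficients in siemens):
  0.9877·V_1 - 0.9091·V_3 = 0.3125
  0.9096·V_3 - 0.9091·V_1 = 0.001282
Determinant D = (0.9877)(0.9096) - (-0.9091)(-0.9091) = 0.07199
V_1 = [(0.3125)(0.9096) - (-0.9091)(0.001282)]/D = 3.965 V
V_3 = [(0.9877)(0.001282) - (0.3125)(-0.9091)]/D = 3.964 V
Part 1:
  Read off the nodal solution: V_1 = 3.965 V
Part 2:
  I_R3 = (V_0 - V_3)/R3 = (5 - 3.964)/3900 = 0.0002656 A
  Magnitude: I_R3 = 0.0002656 A
Part 3:
  I_R1 = (V_0 - V_1)/R1 = (5 - 3.965)/16 = 0.0647 A
  P_R1 = I_R1² × R1 = (0.0647)² × 16 = 0.06698 W

Final answers:
1. V_1 = 3.965 V
2. I_R3 = 0.0002656 A
3. P_R1 = 0.06698 W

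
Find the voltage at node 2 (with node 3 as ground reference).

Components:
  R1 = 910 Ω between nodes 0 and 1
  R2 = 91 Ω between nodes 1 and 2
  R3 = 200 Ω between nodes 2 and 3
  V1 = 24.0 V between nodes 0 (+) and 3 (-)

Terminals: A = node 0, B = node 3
Nodal analysis, taking node 3 as the 0 V reference.
Source V1 fixes V_0 = 24 V.
KCL at each unknown node (sum of currents leaving = 0; resistances in Ω):
  Node 1: (V_1 - 24)/910 + (V_1 - V_2)/91 = 0
  Node 2: (V_2 - V_1)/91 + (V_2 - 0)/200 = 0
Collecting terms (coefficients in siemens):
  0.01209·V_1 - 0.01099·V_2 = 0.02637
  0.01599·V_2 - 0.01099·V_1 = 0
Determinant D = (0.01209)(0.01599) - (-0.01099)(-0.01099) = 0.00007252
V_1 = [(0.02637)(0.01599) - (-0.01099)(0)]/D = 5.815 V
V_2 = [(0.01209)(0) - (0.02637)(-0.01099)]/D = 3.997 V
The requested potential is V_2 = 3.997 V.

Final answer: V_2 = 3.997 V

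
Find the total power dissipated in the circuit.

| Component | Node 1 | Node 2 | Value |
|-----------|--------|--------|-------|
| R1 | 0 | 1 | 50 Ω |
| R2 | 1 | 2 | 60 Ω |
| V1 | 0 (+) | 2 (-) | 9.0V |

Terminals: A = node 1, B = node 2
Nodal analysis, taking node 2 as the 0 V reference.
Source V1 fixes V_0 = 9 V.
KCL at each unknown node (sum of currents leaving = 0; resistances in Ω):
  Node 1: (V_1 - 9)/50 + (V_1 - 0)/60 = 0
Collecting terms: 0.03667 × V_1 = 0.18  =>  V_1 = 4.909 V
Power in each resistor, P = (ΔV)²/R:
  P_R1 = (9 - 4.909)²/50 = 0.3347 W
  P_R2 = (4.909 - 0)²/60 = 0.4017 W
P_total = P_R1 + P_R2 = 0.7364 W

Final answer: 0.7364 W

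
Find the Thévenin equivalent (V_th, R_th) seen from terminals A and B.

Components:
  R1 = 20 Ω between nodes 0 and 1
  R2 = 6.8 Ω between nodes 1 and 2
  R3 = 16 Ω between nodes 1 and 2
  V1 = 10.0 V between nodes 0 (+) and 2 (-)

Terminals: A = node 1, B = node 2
Step 1 — V_th is the open-circuit voltage V_A - V_B (nothing connected across the terminals).
Nodal analysis, taking node 2 as the 0 V reference.
Source V1 fixes V_0 = 10 V.
KCL at each unknown node (sum of currents leaving = 0; resistances in Ω):
  Node 1: (V_1 - 10)/20 + (V_1 - 0)/6.8 + (V_1 - 0)/16 = 0
Collecting terms: 0.2596 × V_1 = 0.5  =>  V_1 = 1.926 V
V_th = V_1 - V_2 = 1.926 - 0 = 1.926 V
Step 2 — R_th: zero the source — replace V1 by a short circuit (node 2 merges into node 0) — and find the resistance seen between A (node 1) and B (node 0).
Reduce the network between node 1 (A) and node 0 (B) by series/parallel combination:
  Rp1 = R1 ‖ R2 ‖ R3 (parallel, all between nodes 0 and 1) = 1/(1/20 + 1/6.8 + 1/16) = 3.853 Ω
R_th = 3.853 Ω

Final answer: V_th = 1.926 V, R_th = 3.853 Ω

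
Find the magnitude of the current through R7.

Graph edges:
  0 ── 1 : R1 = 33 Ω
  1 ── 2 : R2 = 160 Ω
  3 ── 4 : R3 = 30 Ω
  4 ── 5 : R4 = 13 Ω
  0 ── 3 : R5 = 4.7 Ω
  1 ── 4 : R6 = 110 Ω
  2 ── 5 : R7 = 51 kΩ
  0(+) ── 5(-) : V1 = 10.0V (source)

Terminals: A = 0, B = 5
Nodal analysis, taking node 5 as the 0 V reference.
Source V1 fixes V_0 = 10 V.
KCL at each unknown node (sum of currents leaving = 0; resistances in Ω):
  Node 1: (V_1 - 10)/33 + (V_1 - V_2)/160 + (V_1 - V_4)/110 = 0
  Node 2: (V_2 - V_1)/160 + (V_2 - 0)/51000 = 0
  Node 3: (V_3 - V_4)/30 + (V_3 - 10)/4.7 = 0
  Node 4: (V_4 - V_3)/30 + (V_4 - 0)/13 + (V_4 - V_1)/110 = 0
Collecting terms (coefficients in siemens):
  0.04564·V_1 - 0.00625·V_2 - 0.009091·V_4 = 0.303
  0.00627·V_2 - 0.00625·V_1 = 0
  0.2461·V_3 - 0.03333·V_4 = 2.128
  0.1193·V_4 - 0.009091·V_1 - 0.03333·V_3 = 0
Solving these 4 simultaneous equations (Gaussian elimination) gives:
  V_1 = 8.421 V, V_2 = 8.395 V, V_3 = 9.076 V, V_4 = 3.176 V
I_R7 = (V_2 - V_5)/R7 = (8.395 - 0)/51000 = 0.0001646 A
|I_R7| = 0.0001646 A

Final answer: |I_R7| = 0.0001646 A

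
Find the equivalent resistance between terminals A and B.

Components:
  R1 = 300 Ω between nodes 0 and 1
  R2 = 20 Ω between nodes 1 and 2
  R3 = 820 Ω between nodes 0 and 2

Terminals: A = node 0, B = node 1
Reduce the network between node 0 (A) and node 1 (B) by series/parallel combination:
  Rs1 = R3 + R2 (series, joined only at node 2) = 820 + 20 = 840 Ω
  Rp1 = R1 ‖ Rs1 (parallel, both between nodes 0 and 1) = 1/(1/300 + 1/840) = 221.1 Ω
R_eq = 221.1 Ω

Final answer: 221.1 Ω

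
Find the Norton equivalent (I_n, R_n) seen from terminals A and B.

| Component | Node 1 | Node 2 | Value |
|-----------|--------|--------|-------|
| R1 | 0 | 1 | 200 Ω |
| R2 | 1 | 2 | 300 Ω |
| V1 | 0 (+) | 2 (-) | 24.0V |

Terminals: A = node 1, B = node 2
Find the Thévenin equivalent first; then I_n = V_th/R_th and R_n = R_th.
Step 1 — V_th is the open-circuit voltage V_A - V_B (nothing connected across the terminals).
Nodal analysis, taking node 2 as the 0 V reference.
Source V1 fixes V_0 = 24 V.
KCL at each unknown node (sum of currents leaving = 0; resistances in Ω):
  Node 1: (V_1 - 24)/200 + (V_1 - 0)/300 = 0
Collecting terms: 0.008333 × V_1 = 0.12  =>  V_1 = 14.4 V
V_th = V_1 - V_2 = 14.4 - 0 = 14.4 V
Step 2 — R_th: zero the source — replace V1 by a short circuit (node 2 merges into node 0) — and find the resistance seen between A (node 1) and B (node 0).
Reduce the network between node 1 (A) and node 0 (B) by series/parallel combination:
  Rp1 = R1 ‖ R2 (parallel, both between nodes 0 and 1) = 1/(1/200 + 1/300) = 120 Ω
R_th = 120 Ω
I_n = V_th/R_th = 14.4/120 = 0.12 A, and R_n = R_th = 120 Ω

Final answer: I_n = 0.12 A, R_n = 120 Ω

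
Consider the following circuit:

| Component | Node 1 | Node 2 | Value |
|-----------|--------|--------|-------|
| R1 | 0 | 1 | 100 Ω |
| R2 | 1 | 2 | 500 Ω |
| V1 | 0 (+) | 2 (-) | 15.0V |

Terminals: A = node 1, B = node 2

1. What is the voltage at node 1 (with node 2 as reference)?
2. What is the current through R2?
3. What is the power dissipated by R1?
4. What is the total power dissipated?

Nodal analysis, taking node 2 as the 0 V reference.
Source V1 fixes V_0 = 15 V.
KCL at each unknown node (sum of currents leaving = 0; resistances in Ω):
  Node 1: (V_1 - 15)/100 + (V_1 - 0)/500 = 0
Collecting terms: 0.012 × V_1 = 0.15  =>  V_1 = 12.5 V
Part 1:
  Read off the nodal solution: V_1 = 12.5 V
Part 2:
  I_R2 = (V_1 - V_2)/R2 = (12.5 - 0)/500 = 0.025 A
  Magnitude: I_R2 = 0.025 A
Part 3:
  I_R1 = (V_0 - V_1)/R1 = (15 - 12.5)/100 = 0.025 A
  P_R1 = I_R1² × R1 = (0.025)² × 100 = 0.0625 W
Part 4:
  Power in each resistor, P = (ΔV)²/R:
    P_R1 = (15 - 12.5)²/100 = 0.0625 W
    P_R2 = (12.5 - 0)²/500 = 0.3125 W
  P_total = P_R1 + P_R2 = 0.375 W

Final answers:
1. V_1 = 12.5 V
2. I_R2 = 0.025 A
3. P_R1 = 0.0625 W
4. P_total = 0.375 W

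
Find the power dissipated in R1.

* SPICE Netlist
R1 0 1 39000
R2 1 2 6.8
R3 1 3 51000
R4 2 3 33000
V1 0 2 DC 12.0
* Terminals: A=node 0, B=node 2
Nodal analysis, taking node 2 as the 0 V reference.
Source V1 fixes V_0 = 12 V.
KCL at each unknown node (sum of currents leaving = 0; resistances in Ω):
  Node 1: (V_1 - 12)/39000 + (V_1 - 0)/6.8 + (V_1 - V_3)/51000 = 0
  Node 3: (V_3 - V_1)/51000 + (V_3 - 0)/33000 = 0
Collecting terms (coefficients in siemens):
  0.1471·V_1 - 0.00001961·V_3 = 0.0003077
  0.00004991·V_3 - 0.00001961·V_1 = 0
Determinant D = (0.1471)(0.00004991) - (-0.00001961)(-0.00001961) = 0.000007342
V_1 = [(0.0003077)(0.00004991) - (-0.00001961)(0)]/D = 0.002092 V
V_3 = [(0.1471)(0) - (0.0003077)(-0.00001961)]/D = 0.0008218 V
I_R1 = (V_0 - V_1)/R1 = (12 - 0.002092)/39000 = 0.0003076 A
P_R1 = I_R1² × R1 = (0.0003076)² × 39000 = 0.003691 W

Final answer: 0.003691 W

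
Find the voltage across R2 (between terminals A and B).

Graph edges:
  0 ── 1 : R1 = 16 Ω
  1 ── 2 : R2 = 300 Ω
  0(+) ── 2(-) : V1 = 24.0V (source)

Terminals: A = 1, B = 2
R1 and R2 are in series across V1 (node 0 → node 1 → node 2), and the output A–B is taken across R2, so this is a voltage divider.
Series current: I = V1/(R1 + R2) = 24/(16 + 300) = 24/316 = 0.07595 A
V_R2 = I × R2 = V1 × R2/(R1 + R2) = 24 × 300/316 = 22.78 V

Final answer: 22.78 V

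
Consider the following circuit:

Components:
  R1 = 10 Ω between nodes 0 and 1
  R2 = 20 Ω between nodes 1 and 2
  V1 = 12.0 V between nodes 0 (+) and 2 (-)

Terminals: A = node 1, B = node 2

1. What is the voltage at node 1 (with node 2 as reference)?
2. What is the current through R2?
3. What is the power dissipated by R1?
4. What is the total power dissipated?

Nodal analysis, taking node 2 as the 0 V reference.
Source V1 fixes V_0 = 12 V.
KCL at each unknown node (sum of currents leaving = 0; resistances in Ω):
  Node 1: (V_1 - 12)/10 + (V_1 - 0)/20 = 0
Collecting terms: 0.15 × V_1 = 1.2  =>  V_1 = 8 V
Part 1:
  Read off the nodal solution: V_1 = 8 V
Part 2:
  I_R2 = (V_1 - V_2)/R2 = (8 - 0)/20 = 0.4 A
  Magnitude: I_R2 = 0.4 A
Part 3:
  I_R1 = (V_0 - V_1)/R1 = (12 - 8)/10 = 0.4 A
  P_R1 = I_R1² × R1 = (0.4)² × 10 = 1.6 W
Part 4:
  Power in each resistor, P = (ΔV)²/R:
    P_R1 = (12 - 8)²/10 = 1.6 W
    P_R2 = (8 - 0)²/20 = 3.2 W
  P_total = P_R1 + P_R2 = 4.8 W

Final answers:
1. V_1 = 8 V
2. I_R2 = 0.4 A
3. P_R1 = 1.6 W
4. P_total = 4.8 W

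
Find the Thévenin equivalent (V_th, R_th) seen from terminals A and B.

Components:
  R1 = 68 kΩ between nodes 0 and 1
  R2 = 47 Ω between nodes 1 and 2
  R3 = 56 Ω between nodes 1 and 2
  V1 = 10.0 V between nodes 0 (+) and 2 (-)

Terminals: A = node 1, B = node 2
Step 1 — V_th is the open-circuit voltage V_A - V_B (nothing connected across the terminals).
Nodal analysis, taking node 2 as the 0 V reference.
Source V1 fixes V_0 = 10 V.
KCL at each unknown node (sum of currents leaving = 0; resistances in Ω):
  Node 1: (V_1 - 10)/68000 + (V_1 - 0)/47 + (V_1 - 0)/56 = 0
Collecting terms: 0.03915 × V_1 = 0.0001471  =>  V_1 = 0.003756 V
V_th = V_1 - V_2 = 0.003756 - 0 = 0.003756 V
Step 2 — R_th: zero the source — replace V1 by a short circuit (node 2 merges into node 0) — and find the resistance seen between A (node 1) and B (node 0).
Reduce the network between node 1 (A) and node 0 (B) by series/parallel combination:
  Rp1 = R1 ‖ R2 ‖ R3 (parallel, all between nodes 0 and 1) = 1/(1/68000 + 1/47 + 1/56) = 25.54 Ω
R_th = 25.54 Ω

Final answer: V_th = 0.003756 V, R_th = 25.54 Ω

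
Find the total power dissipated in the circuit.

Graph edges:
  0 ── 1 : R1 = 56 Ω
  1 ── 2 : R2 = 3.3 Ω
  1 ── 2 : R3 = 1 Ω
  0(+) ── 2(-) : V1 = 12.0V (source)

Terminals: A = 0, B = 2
Nodal analysis, taking node 2 as the 0 V reference.
Source V1 fixes V_0 = 12 V.
KCL at each unknown node (sum of currents leaving = 0; resistances in Ω):
  Node 1: (V_1 - 12)/56 + (V_1 - 0)/3.3 + (V_1 - 0)/1 = 0
Collecting terms: 1.321 × V_1 = 0.2143  =>  V_1 = 0.1622 V
Power in each resistor, P = (ΔV)²/R:
  P_R1 = (12 - 0.1622)²/56 = 2.502 W
  P_R2 = (0.1622 - 0)²/3.3 = 0.007975 W
  P_R3 = (0.1622 - 0)²/1 = 0.02632 W
P_total = P_R1 + P_R2 + P_R3 = 2.537 W

Final answer: 2.537 W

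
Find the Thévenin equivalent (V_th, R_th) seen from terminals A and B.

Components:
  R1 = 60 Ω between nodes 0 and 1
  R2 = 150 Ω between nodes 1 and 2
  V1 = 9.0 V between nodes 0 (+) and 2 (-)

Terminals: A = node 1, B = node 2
Step 1 — V_th is the open-circuit voltage V_A - V_B (nothing connected across the terminals).
Nodal analysis, taking node 2 as the 0 V reference.
Source V1 fixes V_0 = 9 V.
KCL at each unknown node (sum of currents leaving = 0; resistances in Ω):
  Node 1: (V_1 - 9)/60 + (V_1 - 0)/150 = 0
Collecting terms: 0.02333 × V_1 = 0.15  =>  V_1 = 6.429 V
V_th = V_1 - V_2 = 6.429 - 0 = 6.429 V
Step 2 — R_th: zero the source — replace V1 by a short circuit (node 2 merges into node 0) — and find the resistance seen between A (node 1) and B (node 0).
Reduce the network between node 1 (A) and node 0 (B) by series/parallel combination:
  Rp1 = R1 ‖ R2 (parallel, both between nodes 0 and 1) = 1/(1/60 + 1/150) = 42.86 Ω
R_th = 42.86 Ω

Final answer: V_th = 6.429 V, R_th = 42.86 Ω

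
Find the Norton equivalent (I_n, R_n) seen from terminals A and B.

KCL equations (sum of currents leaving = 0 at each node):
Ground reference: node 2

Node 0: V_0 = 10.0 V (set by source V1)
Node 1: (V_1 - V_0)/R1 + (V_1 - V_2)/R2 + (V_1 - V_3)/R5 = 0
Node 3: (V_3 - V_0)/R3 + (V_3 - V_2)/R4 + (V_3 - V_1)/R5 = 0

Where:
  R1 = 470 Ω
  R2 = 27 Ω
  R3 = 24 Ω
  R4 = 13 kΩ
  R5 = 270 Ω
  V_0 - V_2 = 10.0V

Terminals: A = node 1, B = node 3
Find the Thévenin equivalent first; then I_n = V_th/R_th and R_n = R_th.
Step 1 — V_th is the open-circuit voltage V_A - V_B (nothing connected across the terminals).
Nodal analysis, taking node 2 as the 0 V reference.
Source V1 fixes V_0 = 10 V.
KCL at each unknown node (sum of currents leaving = 0; resistances in Ω):
  Node 1: (V_1 - 10)/470 + (V_1 - 0)/27 + (V_1 - V_3)/270 = 0
  Node 3: (V_3 - 10)/24 + (V_3 - 0)/13000 + (V_3 - V_1)/270 = 0
Collecting terms (coefficients in siemens):
  0.04287·V_1 - 0.003704·V_3 = 0.02128
  0.04545·V_3 - 0.003704·V_1 = 0.4167
Determinant D = (0.04287)(0.04545) - (-0.003704)(-0.003704) = 0.001935
V_1 = [(0.02128)(0.04545) - (-0.003704)(0.4167)]/D = 1.298 V
V_3 = [(0.04287)(0.4167) - (0.02128)(-0.003704)]/D = 9.274 V
V_th = V_1 - V_3 = 1.298 - 9.274 = -7.976 V
Step 2 — R_th: zero the source — replace V1 by a short circuit (node 2 merges into node 0) — and find the resistance seen between A (node 1) and B (node 3).
Reduce the network between node 1 (A) and node 3 (B) by series/parallel combination:
  Rp1 = R1 ‖ R2 (parallel, both between nodes 0 and 1) = 1/(1/470 + 1/27) = 25.53 Ω
  Rp2 = R3 ‖ R4 (parallel, both between nodes 0 and 3) = 1/(1/24 + 1/13000) = 23.96 Ω
  Rs1 = Rp1 + Rp2 (series, joined only at node 0) = 25.53 + 23.96 = 49.49 Ω
  Rp3 = R5 ‖ Rs1 (parallel, both between nodes 1 and 3) = 1/(1/270 + 1/49.49) = 41.82 Ω
R_th = 41.82 Ω
I_n = V_th/R_th = -7.976/41.82 = -0.1907 A, and R_n = R_th = 41.82 Ω

Final answer: I_n = -0.1907 A, R_n = 41.82 Ω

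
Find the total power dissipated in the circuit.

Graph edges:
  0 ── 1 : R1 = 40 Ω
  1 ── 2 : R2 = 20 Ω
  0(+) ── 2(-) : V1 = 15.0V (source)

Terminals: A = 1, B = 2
Nodal analysis, taking node 2 as the 0 V reference.
Source V1 fixes V_0 = 15 V.
KCL at each unknown node (sum of currents leaving = 0; resistances in Ω):
  Node 1: (V_1 - 15)/40 + (V_1 - 0)/20 = 0
Collecting terms: 0.075 × V_1 = 0.375  =>  V_1 = 5 V
Power in each resistor, P = (ΔV)²/R:
  P_R1 = (15 - 5)²/40 = 2.5 W
  P_R2 = (5 - 0)²/20 = 1.25 W
P_total = P_R1 + P_R2 = 3.75 W

Final answer: 3.75 W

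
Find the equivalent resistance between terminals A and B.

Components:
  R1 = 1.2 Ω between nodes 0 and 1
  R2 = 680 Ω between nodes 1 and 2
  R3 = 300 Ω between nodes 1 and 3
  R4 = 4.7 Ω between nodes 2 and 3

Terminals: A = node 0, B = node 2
Reduce the network between node 0 (A) and node 2 (B) by series/parallel combination:
  Rs1 = R3 + R4 (series, joined only at node 3) = 300 + 4.7 = 304.7 Ω
  Rp1 = R2 ‖ Rs1 (parallel, both between nodes 1 and 2) = 1/(1/680 + 1/304.7) = 210.4 Ω
  Rs2 = R1 + Rp1 (series, joined only at node 1) = 1.2 + 210.4 = 211.6 Ω
R_eq = 211.6 Ω

Final answer: 211.6 Ω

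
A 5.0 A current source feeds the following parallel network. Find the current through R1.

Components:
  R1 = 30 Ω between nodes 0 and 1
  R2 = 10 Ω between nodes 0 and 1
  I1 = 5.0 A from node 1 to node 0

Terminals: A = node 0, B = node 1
All resistors sit directly between nodes 0 and 1, so they are in parallel and share one voltage V; the full source current 5 A splits among them.
1/R_par = 1/30 + 1/10 = 0.1333 S  =>  R_par = 7.5 Ω
V = I × R_par = 5 × 7.5 = 37.5 V
I_R1 = V/R1 = 37.5/30 = 1.25 A

Final answer: 1.25 A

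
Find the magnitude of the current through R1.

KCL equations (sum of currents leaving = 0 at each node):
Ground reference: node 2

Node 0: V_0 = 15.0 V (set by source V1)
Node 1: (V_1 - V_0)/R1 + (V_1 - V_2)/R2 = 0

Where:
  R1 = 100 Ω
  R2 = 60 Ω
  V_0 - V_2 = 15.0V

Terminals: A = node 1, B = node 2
Nodal analysis, taking node 2 as the 0 V reference.
Source V1 fixes V_0 = 15 V.
KCL at each unknown node (sum of currents leaving = 0; resistances in Ω):
  Node 1: (V_1 - 15)/100 + (V_1 - 0)/60 = 0
Collecting terms: 0.02667 × V_1 = 0.15  =>  V_1 = 5.625 V
I_R1 = (V_0 - V_1)/R1 = (15 - 5.625)/100 = 0.09375 A
|I_R1| = 0.09375 A

Final answer: |I_R1| = 0.09375 A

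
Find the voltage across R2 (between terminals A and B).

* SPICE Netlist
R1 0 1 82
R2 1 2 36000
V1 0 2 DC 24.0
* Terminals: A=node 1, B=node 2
R1 and R2 are in series across V1 (node 0 → node 1 → node 2), and the output A–B is taken across R2, so this is a voltage divider.
Series current: I = V1/(R1 + R2) = 24/(82 + 36000) = 24/36080 = 0.0006652 A
V_R2 = I × R2 = V1 × R2/(R1 + R2) = 24 × 36000/36080 = 23.95 V

Final answer: 23.95 V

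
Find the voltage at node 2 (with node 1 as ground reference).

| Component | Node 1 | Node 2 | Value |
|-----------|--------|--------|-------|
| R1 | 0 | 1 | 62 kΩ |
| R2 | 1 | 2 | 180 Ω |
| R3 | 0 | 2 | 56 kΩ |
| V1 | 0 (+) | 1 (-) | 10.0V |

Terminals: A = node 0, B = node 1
Nodal analysis, taking node 1 as the 0 V reference.
Source V1 fixes V_0 = 10 V.
KCL at each unknown node (sum of currents leaving = 0; resistances in Ω):
  Node 2: (V_2 - 0)/180 + (V_2 - 10)/56000 = 0
Collecting terms: 0.005573 × V_2 = 0.0001786  =>  V_2 = 0.03204 V
The requested potential is V_2 = 0.03204 V.

Final answer: V_2 = 0.03204 V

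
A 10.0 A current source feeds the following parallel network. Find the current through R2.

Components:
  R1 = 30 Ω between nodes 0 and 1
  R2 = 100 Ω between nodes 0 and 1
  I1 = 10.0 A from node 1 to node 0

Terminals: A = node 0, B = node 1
All resistors sit directly between nodes 0 and 1, so they are in parallel and share one voltage V; the full source current 10 A splits among them.
1/R_par = 1/30 + 1/100 = 0.04333 S  =>  R_par = 23.08 Ω
V = I × R_par = 10 × 23.08 = 230.8 V
I_R2 = V/R2 = 230.8/100 = 2.308 A

Final answer: 2.308 A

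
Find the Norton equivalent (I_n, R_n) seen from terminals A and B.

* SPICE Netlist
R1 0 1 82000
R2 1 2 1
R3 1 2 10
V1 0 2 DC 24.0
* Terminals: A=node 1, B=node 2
Find the Thévenin equivalent first; then I_n = V_th/R_th and R_n = R_th.
Step 1 — V_th is the open-circuit voltage V_A - V_B (nothing connected across the terminals).
Nodal analysis, taking node 2 as the 0 V reference.
Source V1 fixes V_0 = 24 V.
KCL at each unknown node (sum of currents leaving = 0; resistances in Ω):
  Node 1: (V_1 - 24)/82000 + (V_1 - 0)/1 + (V_1 - 0)/10 = 0
Collecting terms: 1.1 × V_1 = 0.0002927  =>  V_1 = 0.0002661 V
V_th = V_1 - V_2 = 0.0002661 - 0 = 0.0002661 V
Step 2 — R_th: zero the source — replace V1 by a short circuit (node 2 merges into node 0) — and find the resistance seen between A (node 1) and B (node 0).
Reduce the network between node 1 (A) and node 0 (B) by series/parallel combination:
  Rp1 = R1 ‖ R2 ‖ R3 (parallel, all between nodes 0 and 1) = 1/(1/82000 + 1/1 + 1/10) = 0.9091 Ω
R_th = 0.9091 Ω
I_n = V_th/R_th = 0.0002661/0.9091 = 0.0002927 A, and R_n = R_th = 0.9091 Ω

Final answer: I_n = 0.0002927 A, R_n = 0.9091 Ω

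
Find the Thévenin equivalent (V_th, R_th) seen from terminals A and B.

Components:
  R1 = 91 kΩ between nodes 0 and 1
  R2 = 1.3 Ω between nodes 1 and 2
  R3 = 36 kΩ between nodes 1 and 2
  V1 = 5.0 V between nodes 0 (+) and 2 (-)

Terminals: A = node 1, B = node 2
Step 1 — V_th is the open-circuit voltage V_A - V_B (nothing connected across the terminals).
Nodal analysis, taking node 2 as the 0 V reference.
Source V1 fixes V_0 = 5 V.
KCL at each unknown node (sum of currents leaving = 0; resistances in Ω):
  Node 1: (V_1 - 5)/91000 + (V_1 - 0)/1.3 + (V_1 - 0)/36000 = 0
Collecting terms: 0.7693 × V_1 = 0.00005495  =>  V_1 = 0.00007142 V
V_th = V_1 - V_2 = 0.00007142 - 0 = 0.00007142 V
Step 2 — R_th: zero the source — replace V1 by a short circuit (node 2 merges into node 0) — and find the resistance seen between A (node 1) and B (node 0).
Reduce the network between node 1 (A) and node 0 (B) by series/parallel combination:
  Rp1 = R1 ‖ R2 ‖ R3 (parallel, all between nodes 0 and 1) = 1/(1/91000 + 1/1.3 + 1/36000) = 1.3 Ω
R_th = 1.3 Ω

Final answer: V_th = 7.142e-05 V, R_th = 1.3 Ω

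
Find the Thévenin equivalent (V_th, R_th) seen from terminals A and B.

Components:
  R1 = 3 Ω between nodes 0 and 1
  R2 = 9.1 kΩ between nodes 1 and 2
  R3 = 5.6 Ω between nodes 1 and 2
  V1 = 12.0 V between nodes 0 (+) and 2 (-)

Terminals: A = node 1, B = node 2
Step 1 — V_th is the open-circuit voltage V_A - V_B (nothing connected across the terminals).
Nodal analysis, taking node 2 as the 0 V reference.
Source V1 fixes V_0 = 12 V.
KCL at each unknown node (sum of currents leaving = 0; resistances in Ω):
  Node 1: (V_1 - 12)/3 + (V_1 - 0)/9100 + (V_1 - 0)/5.6 = 0
Collecting terms: 0.512 × V_1 = 4  =>  V_1 = 7.812 V
V_th = V_1 - V_2 = 7.812 - 0 = 7.812 V
Step 2 — R_th: zero the source — replace V1 by a short circuit (node 2 merges into node 0) — and find the resistance seen between A (node 1) and B (node 0).
Reduce the network between node 1 (A) and node 0 (B) by series/parallel combination:
  Rp1 = R1 ‖ R2 ‖ R3 (parallel, all between nodes 0 and 1) = 1/(1/3 + 1/9100 + 1/5.6) = 1.953 Ω
R_th = 1.953 Ω

Final answer: V_th = 7.812 V, R_th = 1.953 Ω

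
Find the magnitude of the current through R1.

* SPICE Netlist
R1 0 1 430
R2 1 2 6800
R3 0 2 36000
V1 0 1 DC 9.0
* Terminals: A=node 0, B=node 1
Nodal analysis, taking node 1 as the 0 V reference.
Source V1 fixes V_0 = 9 V.
KCL at each unknown node (sum of currents leaving = 0; resistances in Ω):
  Node 2: (V_2 - 0)/6800 + (V_2 - 9)/36000 = 0
Collecting terms: 0.0001748 × V_2 = 0.00025  =>  V_2 = 1.43 V
I_R1 = (V_0 - V_1)/R1 = (9 - 0)/430 = 0.02093 A
|I_R1| = 0.02093 A

Final answer: |I_R1| = 0.02093 A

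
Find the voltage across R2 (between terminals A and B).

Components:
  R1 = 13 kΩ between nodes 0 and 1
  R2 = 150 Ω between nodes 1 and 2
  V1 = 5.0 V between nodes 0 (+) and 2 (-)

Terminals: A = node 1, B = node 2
R1 and R2 are in series across V1 (node 0 → node 1 → node 2), and the output A–B is taken across R2, so this is a voltage divider.
Series current: I = V1/(R1 + R2) = 5/(13000 + 150) = 5/13150 = 0.0003802 A
V_R2 = I × R2 = V1 × R2/(R1 + R2) = 5 × 150/13150 = 0.05703 V

Final answer: 0.05703 V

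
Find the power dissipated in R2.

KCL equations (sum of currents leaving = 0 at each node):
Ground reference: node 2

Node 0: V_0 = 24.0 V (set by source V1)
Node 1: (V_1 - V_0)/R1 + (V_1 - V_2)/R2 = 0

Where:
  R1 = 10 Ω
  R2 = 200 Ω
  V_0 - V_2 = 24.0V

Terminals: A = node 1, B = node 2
Nodal analysis, taking node 2 as the 0 V reference.
Source V1 fixes V_0 = 24 V.
KCL at each unknown node (sum of currents leaving = 0; resistances in Ω):
  Node 1: (V_1 - 24)/10 + (V_1 - 0)/200 = 0
Collecting terms: 0.105 × V_1 = 2.4  =>  V_1 = 22.86 V
I_R2 = (V_1 - V_2)/R2 = (22.86 - 0)/200 = 0.1143 A
P_R2 = I_R2² × R2 = (0.1143)² × 200 = 2.612 W

Final answer: 2.612 W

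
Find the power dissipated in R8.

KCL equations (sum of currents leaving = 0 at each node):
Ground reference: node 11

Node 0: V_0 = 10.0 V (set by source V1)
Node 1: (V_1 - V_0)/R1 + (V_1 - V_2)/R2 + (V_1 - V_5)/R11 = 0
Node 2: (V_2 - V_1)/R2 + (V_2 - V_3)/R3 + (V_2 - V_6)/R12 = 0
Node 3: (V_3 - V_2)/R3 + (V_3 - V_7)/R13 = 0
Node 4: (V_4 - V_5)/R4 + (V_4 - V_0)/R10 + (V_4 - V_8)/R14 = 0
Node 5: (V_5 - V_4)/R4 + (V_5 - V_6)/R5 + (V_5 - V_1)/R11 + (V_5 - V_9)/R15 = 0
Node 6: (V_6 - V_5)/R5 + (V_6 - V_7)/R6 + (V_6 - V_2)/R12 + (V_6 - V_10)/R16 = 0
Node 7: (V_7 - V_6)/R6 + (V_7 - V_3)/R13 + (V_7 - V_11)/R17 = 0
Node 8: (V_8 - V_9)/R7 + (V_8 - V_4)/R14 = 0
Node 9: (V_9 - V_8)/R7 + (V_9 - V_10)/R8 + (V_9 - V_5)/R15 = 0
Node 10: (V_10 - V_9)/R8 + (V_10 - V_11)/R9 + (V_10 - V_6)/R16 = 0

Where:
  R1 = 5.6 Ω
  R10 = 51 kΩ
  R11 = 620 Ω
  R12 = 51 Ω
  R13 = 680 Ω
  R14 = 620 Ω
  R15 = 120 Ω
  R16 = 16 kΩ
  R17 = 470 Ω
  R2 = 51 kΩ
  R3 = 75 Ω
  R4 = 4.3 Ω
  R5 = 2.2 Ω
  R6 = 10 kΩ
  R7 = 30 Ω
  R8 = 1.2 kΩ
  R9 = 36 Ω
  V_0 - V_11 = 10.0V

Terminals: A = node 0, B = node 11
Nodal analysis, taking node 11 as the 0 V reference.
Source V1 fixes V_0 = 10 V.
KCL at each unknown node (sum of currents leaving = 0; resistances in Ω):
  Node 1: (V_1 - 10)/5.6 + (V_1 - V_2)/51000 + (V_1 - V_5)/620 = 0
  Node 2: (V_2 - V_1)/51000 + (V_2 - V_3)/75 + (V_2 - V_6)/51 = 0
  Node 3: (V_3 - V_2)/75 + (V_3 - V_7)/680 = 0
  Node 4: (V_4 - V_5)/4.3 + (V_4 - 10)/51000 + (V_4 - V_8)/620 = 0
  Node 5: (V_5 - V_4)/4.3 + (V_5 - V_6)/2.2 + (V_5 - V_1)/620 + (V_5 - V_9)/120 = 0
  Node 6: (V_6 - V_5)/2.2 + (V_6 - V_7)/10000 + (V_6 - V_2)/51 + (V_6 - V_10)/16000 = 0
  Node 7: (V_7 - V_6)/10000 + (V_7 - V_3)/680 + (V_7 - 0)/470 = 0
  Node 8: (V_8 - V_9)/30 + (V_8 - V_4)/620 = 0
  Node 9: (V_9 - V_8)/30 + (V_9 - V_10)/1200 + (V_9 - V_5)/120 = 0
  Node 10: (V_10 - V_9)/1200 + (V_10 - 0)/36 + (V_10 - V_6)/16000 = 0
Collecting terms (coefficients in siemens):
  0.1802·V_1 - 0.00001961·V_2 - 0.001613·V_5 = 1.786
  0.03296·V_2 - 0.00001961·V_1 - 0.01333·V_3 - 0.01961·V_6 = 0
  0.0148·V_3 - 0.01333·V_2 - 0.001471·V_7 = 0
  0.2342·V_4 - 0.2326·V_5 - 0.001613·V_8 = 0.0001961
  0.697·V_5 - 0.001613·V_1 - 0.2326·V_4 - 0.4545·V_6 - 0.008333·V_9 = 0
  0.4743·V_6 - 0.01961·V_2 - 0.4545·V_5 - 0.0001·V_7 - 0.0000625·V_10 = 0
  0.003698·V_7 - 0.001471·V_3 - 0.0001·V_6 = 0
  0.03495·V_8 - 0.001613·V_4 - 0.03333·V_9 = 0
  0.0425·V_9 - 0.008333·V_5 - 0.03333·V_8 - 0.0008333·V_10 = 0
  0.02867·V_10 - 0.0000625·V_6 - 0.0008333·V_9 = 0
Solving these 10 simultaneous equations (Gaussian elimination) gives:
  V_1 = 9.955 V, V_2 = 4.816 V, V_3 = 4.53 V, V_4 = 5.013 V
  V_5 = 5.015 V, V_6 = 5.005 V, V_7 = 1.937 V, V_8 = 4.653 V
  V_9 = 4.636 V, V_10 = 0.1456 V
I_R8 = (V_9 - V_10)/R8 = (4.636 - 0.1456)/1200 = 0.003742 A
P_R8 = I_R8² × R8 = (0.003742)² × 1200 = 0.0168 W

Final answer: 0.0168 W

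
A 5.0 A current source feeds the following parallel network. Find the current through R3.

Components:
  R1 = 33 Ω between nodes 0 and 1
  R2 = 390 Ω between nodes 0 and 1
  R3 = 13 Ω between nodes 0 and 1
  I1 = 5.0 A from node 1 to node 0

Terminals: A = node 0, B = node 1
All resistors sit directly between nodes 0 and 1, so they are in parallel and share one voltage V; the full source current 5 A splits among them.
1/R_par = 1/33 + 1/390 + 1/13 = 0.1098 S  =>  R_par = 9.108 Ω
V = I × R_par = 5 × 9.108 = 45.54 V
I_R3 = V/R3 = 45.54/13 = 3.503 A

Final answer: 3.503 A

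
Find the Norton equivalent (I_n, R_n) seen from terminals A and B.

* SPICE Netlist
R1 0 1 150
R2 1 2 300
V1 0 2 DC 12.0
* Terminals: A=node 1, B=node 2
Find the Thévenin equivalent first; then I_n = V_th/R_th and R_n = R_th.
Step 1 — V_th is the open-circuit voltage V_A - V_B (nothing connected across the terminals).
Nodal analysis, taking node 2 as the 0 V reference.
Source V1 fixes V_0 = 12 V.
KCL at each unknown node (sum of currents leaving = 0; resistances in Ω):
  Node 1: (V_1 - 12)/150 + (V_1 - 0)/300 = 0
Collecting terms: 0.01 × V_1 = 0.08  =>  V_1 = 8 V
V_th = V_1 - V_2 = 8 - 0 = 8 V
Step 2 — R_th: zero the source — replace V1 by a short circuit (node 2 merges into node 0) — and find the resistance seen between A (node 1) and B (node 0).
Reduce the network between node 1 (A) and node 0 (B) by series/parallel combination:
  Rp1 = R1 ‖ R2 (parallel, both between nodes 0 and 1) = 1/(1/150 + 1/300) = 100 Ω
R_th = 100 Ω
I_n = V_th/R_th = 8/100 = 0.08 A, and R_n = R_th = 100 Ω

Final answer: I_n = 0.08 A, R_n = 100 Ω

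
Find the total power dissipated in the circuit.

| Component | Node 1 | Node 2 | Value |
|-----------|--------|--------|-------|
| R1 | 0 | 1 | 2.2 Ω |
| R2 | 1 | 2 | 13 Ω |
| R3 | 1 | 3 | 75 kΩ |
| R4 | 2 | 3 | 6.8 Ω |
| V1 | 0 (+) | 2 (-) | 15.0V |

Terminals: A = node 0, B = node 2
Nodal analysis, taking node 2 as the 0 V reference.
Source V1 fixes V_0 = 15 V.
KCL at each unknown node (sum of currents leaving = 0; resistances in Ω):
  Node 1: (V_1 - 15)/2.2 + (V_1 - 0)/13 + (V_1 - V_3)/75000 = 0
  Node 3: (V_3 - V_1)/75000 + (V_3 - 0)/6.8 = 0
Collecting terms (coefficients in siemens):
  0.5315·V_1 - 0.00001333·V_3 = 6.818
  0.1471·V_3 - 0.00001333·V_1 = 0
Determinant D = (0.5315)(0.1471) - (-0.00001333)(-0.00001333) = 0.07817
V_1 = [(6.818)(0.1471) - (-0.00001333)(0)]/D = 12.83 V
V_3 = [(0.5315)(0) - (6.818)(-0.00001333)]/D = 0.001163 V
Power in each resistor, P = (ΔV)²/R:
  P_R1 = (15 - 12.83)²/2.2 = 2.143 W
  P_R2 = (12.83 - 0)²/13 = 12.66 W
  P_R3 = (12.83 - 0.001163)²/75000 = 0.002194 W
  P_R4 = (0 - 0.001163)²/6.8 = 0.0000001989 W
P_total = P_R1 + P_R2 + P_R3 + P_R4 = 14.8 W

Final answer: 14.8 W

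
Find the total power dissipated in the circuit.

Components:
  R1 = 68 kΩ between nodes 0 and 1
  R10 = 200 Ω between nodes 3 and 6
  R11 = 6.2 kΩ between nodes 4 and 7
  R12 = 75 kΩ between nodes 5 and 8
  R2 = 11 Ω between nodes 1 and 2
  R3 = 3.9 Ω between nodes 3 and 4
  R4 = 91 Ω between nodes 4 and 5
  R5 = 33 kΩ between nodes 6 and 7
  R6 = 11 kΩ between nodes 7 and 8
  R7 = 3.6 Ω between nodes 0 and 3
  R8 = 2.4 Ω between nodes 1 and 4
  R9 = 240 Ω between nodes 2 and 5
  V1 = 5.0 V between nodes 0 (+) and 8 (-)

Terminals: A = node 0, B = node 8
Nodal analysis, taking node 8 as the 0 V reference.
Source V1 fixes V_0 = 5 V.
KCL at each unknown node (sum of currents leaving = 0; resistances in Ω):
  Node 1: (V_1 - 5)/68000 + (V_1 - V_2)/11 + (V_1 - V_4)/2.4 = 0
  Node 2: (V_2 - V_1)/11 + (V_2 - V_5)/240 = 0
  Node 3: (V_3 - V_4)/3.9 + (V_3 - 5)/3.6 + (V_3 - V_6)/200 = 0
  Node 4: (V_4 - V_3)/3.9 + (V_4 - V_5)/91 + (V_4 - V_1)/2.4 + (V_4 - V_7)/6200 = 0
  Node 5: (V_5 - V_4)/91 + (V_5 - V_2)/240 + (V_5 - 0)/75000 = 0
  Node 6: (V_6 - V_7)/33000 + (V_6 - V_3)/200 = 0
  Node 7: (V_7 - V_6)/33000 + (V_7 - 0)/11000 + (V_7 - V_4)/6200 = 0
Collecting terms (coefficients in siemens):
  0.5076·V_1 - 0.09091·V_2 - 0.4167·V_4 = 0.00007353
  0.09508·V_2 - 0.09091·V_1 - 0.004167·V_5 = 0
  0.5392·V_3 - 0.2564·V_4 - 0.005·V_6 = 1.389
  0.6842·V_4 - 0.4167·V_1 - 0.2564·V_3 - 0.01099·V_5 - 0.0001613·V_7 = 0
  0.01517·V_5 - 0.004167·V_2 - 0.01099·V_4 = 0
  0.00503·V_6 - 0.005·V_3 - 0.0000303·V_7 = 0
  0.0002825·V_7 - 0.0001613·V_4 - 0.0000303·V_6 = 0
Solving these 7 simultaneous equations (Gaussian elimination) gives:
  V_1 = 4.997 V, V_2 = 4.997 V, V_3 = 4.999 V, V_4 = 4.997 V
  V_5 = 4.993 V, V_6 = 4.989 V, V_7 = 3.388 V
Power in each resistor, P = (ΔV)²/R:
  P_R1 = (5 - 4.997)²/68000 = 0.0000000001042 W
  P_R2 = (4.997 - 4.997)²/11 = 0.000000003404 W
  P_R3 = (4.999 - 4.997)²/3.9 = 0.0000004146 W
  P_R4 = (4.997 - 4.993)²/91 = 0.0000002183 W
  P_R5 = (4.989 - 3.388)²/33000 = 0.00007764 W
  P_R6 = (3.388 - 0)²/11000 = 0.001044 W
  P_R7 = (5 - 4.999)²/3.6 = 0.0000005051 W
  P_R8 = (4.997 - 4.997)²/2.4 = 0.0000000007393 W
  P_R9 = (4.997 - 4.993)²/240 = 0.00000007426 W
  P_R10 = (4.999 - 4.989)²/200 = 0.0000004705 W
  P_R11 = (4.997 - 3.388)²/6200 = 0.0004176 W
  P_R12 = (4.993 - 0)²/75000 = 0.0003324 W
P_total = P_R1 + P_R2 + P_R3 + P_R4 + P_R5 + P_R6 + P_R7 + P_R8 + P_R9 + P_R10 + P_R11 + P_R12 = 0.001873 W

Final answer: 0.001873 W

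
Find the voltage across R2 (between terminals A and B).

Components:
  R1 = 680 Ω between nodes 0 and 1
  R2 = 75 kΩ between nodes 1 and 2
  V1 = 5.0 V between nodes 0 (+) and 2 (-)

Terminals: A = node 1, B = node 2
R1 and R2 are in series across V1 (node 0 → node 1 → node 2), and the output A–B is taken across R2, so this is a voltage divider.
Series current: I = V1/(R1 + R2) = 5/(680 + 75000) = 5/75680 = 0.00006607 A
V_R2 = I × R2 = V1 × R2/(R1 + R2) = 5 × 75000/75680 = 4.955 V

Final answer: 4.955 V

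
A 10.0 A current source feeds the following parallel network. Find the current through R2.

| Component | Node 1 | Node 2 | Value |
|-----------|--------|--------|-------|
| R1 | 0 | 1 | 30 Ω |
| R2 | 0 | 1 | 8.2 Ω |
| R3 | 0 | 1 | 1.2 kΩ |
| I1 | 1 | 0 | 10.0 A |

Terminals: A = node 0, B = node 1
All resistors sit directly between nodes 0 and 1, so they are in parallel and share one voltage V; the full source current 10 A splits among them.
1/R_par = 1/30 + 1/8.2 + 1/1200 = 0.1561 S  =>  R_par = 6.405 Ω
V = I × R_par = 10 × 6.405 = 64.05 V
I_R2 = V/R2 = 64.05/8.2 = 7.811 A

Final answer: 7.811 A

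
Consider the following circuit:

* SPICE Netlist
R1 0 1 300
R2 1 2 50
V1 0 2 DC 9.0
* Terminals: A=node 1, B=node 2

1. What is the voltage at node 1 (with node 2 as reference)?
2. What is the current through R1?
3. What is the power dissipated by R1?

Nodal analysis, taking node 2 as the 0 V reference.
Source V1 fixes V_0 = 9 V.
KCL at each unknown node (sum of currents leaving = 0; resistances in Ω):
  Node 1: (V_1 - 9)/300 + (V_1 - 0)/50 = 0
Collecting terms: 0.02333 × V_1 = 0.03  =>  V_1 = 1.286 V
Part 1:
  Read off the nodal solution: V_1 = 1.286 V
Part 2:
  I_R1 = (V_0 - V_1)/R1 = (9 - 1.286)/300 = 0.02571 A
  Magnitude: I_R1 = 0.02571 A
Part 3:
  I_R1 = (V_0 - V_1)/R1 = (9 - 1.286)/300 = 0.02571 A
  P_R1 = I_R1² × R1 = (0.02571)² × 300 = 0.1984 W

Final answers:
1. V_1 = 1.286 V
2. I_R1 = 0.02571 A
3. P_R1 = 0.1984 W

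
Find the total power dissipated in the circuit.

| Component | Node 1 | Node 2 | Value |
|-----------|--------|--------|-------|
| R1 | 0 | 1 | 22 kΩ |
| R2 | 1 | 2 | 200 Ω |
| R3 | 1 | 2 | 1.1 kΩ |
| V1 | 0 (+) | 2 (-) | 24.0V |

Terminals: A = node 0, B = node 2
Nodal analysis, taking node 2 as the 0 V reference.
Source V1 fixes V_0 = 24 V.
KCL at each unknown node (sum of currents leaving = 0; resistances in Ω):
  Node 1: (V_1 - 24)/22000 + (V_1 - 0)/200 + (V_1 - 0)/1100 = 0
Collecting terms: 0.005955 × V_1 = 0.001091  =>  V_1 = 0.1832 V
Power in each resistor, P = (ΔV)²/R:
  P_R1 = (24 - 0.1832)²/22000 = 0.02578 W
  P_R2 = (0.1832 - 0)²/200 = 0.0001678 W
  P_R3 = (0.1832 - 0)²/1100 = 0.00003051 W
P_total = P_R1 + P_R2 + P_R3 = 0.02598 W

Final answer: 0.02598 W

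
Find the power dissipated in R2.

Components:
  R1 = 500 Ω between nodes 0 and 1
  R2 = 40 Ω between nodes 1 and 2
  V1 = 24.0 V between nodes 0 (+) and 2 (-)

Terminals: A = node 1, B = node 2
Nodal analysis, taking node 2 as the 0 V reference.
Source V1 fixes V_0 = 24 V.
KCL at each unknown node (sum of currents leaving = 0; resistances in Ω):
  Node 1: (V_1 - 24)/500 + (V_1 - 0)/40 = 0
Collecting terms: 0.027 × V_1 = 0.048  =>  V_1 = 1.778 V
I_R2 = (V_1 - V_2)/R2 = (1.778 - 0)/40 = 0.04444 A
P_R2 = I_R2² × R2 = (0.04444)² × 40 = 0.07901 W

Final answer: 0.07901 W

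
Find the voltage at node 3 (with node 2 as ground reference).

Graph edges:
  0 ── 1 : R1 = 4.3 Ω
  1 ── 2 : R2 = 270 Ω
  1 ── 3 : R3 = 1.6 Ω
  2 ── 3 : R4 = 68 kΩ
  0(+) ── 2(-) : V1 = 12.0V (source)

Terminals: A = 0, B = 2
Nodal analysis, taking node 2 as the 0 V reference.
Source V1 fixes V_0 = 12 V.
KCL at each unknown node (sum of currents leaving = 0; resistances in Ω):
  Node 1: (V_1 - 12)/4.3 + (V_1 - 0)/270 + (V_1 - V_3)/1.6 = 0
  Node 3: (V_3 - V_1)/1.6 + (V_3 - 0)/68000 = 0
Collecting terms (coefficients in siemens):
  0.8613·V_1 - 0.625·V_3 = 2.791
  0.625·V_3 - 0.625·V_1 = 0
Determinant D = (0.8613)(0.625) - (-0.625)(-0.625) = 0.1477
V_1 = [(2.791)(0.625) - (-0.625)(0)]/D = 11.81 V
V_3 = [(0.8613)(0) - (2.791)(-0.625)]/D = 11.81 V
The requested potential is V_3 = 11.81 V.

Final answer: V_3 = 11.81 V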